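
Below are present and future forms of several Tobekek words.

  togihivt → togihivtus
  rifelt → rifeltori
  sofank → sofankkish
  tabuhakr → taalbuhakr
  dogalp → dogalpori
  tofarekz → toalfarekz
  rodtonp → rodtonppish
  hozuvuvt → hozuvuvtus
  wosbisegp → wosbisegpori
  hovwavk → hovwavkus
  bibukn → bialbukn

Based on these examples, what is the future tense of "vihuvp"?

vihuvpus

hovwavk and sofank both end in -k yet inflect differently (hovwavkus, sofankkish), so the final letter is not what conditions the rule; the second-to-last letter is.
"vihuvp" has second-to-last letter 'v'. The stems whose second-to-last letter is 'v' (togihivt → togihivtus, hovwavk → hovwavkus, hozuvuvt → hozuvuvtus) add -us.
So vihuvp → vihuvpus.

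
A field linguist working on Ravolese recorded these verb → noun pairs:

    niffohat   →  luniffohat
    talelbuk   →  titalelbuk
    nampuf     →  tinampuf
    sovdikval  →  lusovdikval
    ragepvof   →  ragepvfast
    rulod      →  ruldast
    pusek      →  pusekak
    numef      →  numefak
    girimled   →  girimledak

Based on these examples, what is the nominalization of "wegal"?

"wegal" has last vowel 'a'. The stems whose last vowel is 'a' (sovdikval → lusovdikval, niffohat → luniffohat) add the prefix lu-.
The other patterns: stems whose last vowel is 'u' add the prefix ti-; stems whose last vowel is 'o' delete the last vowel and add -ast; stems whose last vowel is 'e' add -ak.
So wegal → luwegal.

luwegal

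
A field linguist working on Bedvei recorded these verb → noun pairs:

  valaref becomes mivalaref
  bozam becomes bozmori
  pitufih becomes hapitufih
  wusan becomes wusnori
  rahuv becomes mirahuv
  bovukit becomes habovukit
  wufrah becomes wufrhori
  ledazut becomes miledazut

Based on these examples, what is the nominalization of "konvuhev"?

mikonvuhev

wufrah and pitufih both end in -h yet inflect differently (wufrhori, hapitufih), so the final letter is not what conditions the rule; the last vowel is.
"konvuhev" has last vowel 'e'. The one such stem in the data (valaref → mivalaref) adds the prefix mi-, so the same rule applies.
The other patterns: stems whose last vowel is 'a' delete the last vowel and add -ori; stems whose last vowel is 'i' add the prefix ha-.
So konvuhev → mikonvuhev.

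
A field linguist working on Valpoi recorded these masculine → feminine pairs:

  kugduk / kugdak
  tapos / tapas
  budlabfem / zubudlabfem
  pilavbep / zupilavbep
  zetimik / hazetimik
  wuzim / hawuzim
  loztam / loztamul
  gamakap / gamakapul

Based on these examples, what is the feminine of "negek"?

kugduk and zetimik both end in -k yet inflect differently (kugdak, hazetimik), so the final letter is not what conditions the rule; the last vowel is.
"negek" has last vowel 'e'. The stems whose last vowel is 'e' (budlabfem → zubudlabfem, pilavbep → zupilavbep) add the prefix zu-.
So negek → zunegek.

zunegek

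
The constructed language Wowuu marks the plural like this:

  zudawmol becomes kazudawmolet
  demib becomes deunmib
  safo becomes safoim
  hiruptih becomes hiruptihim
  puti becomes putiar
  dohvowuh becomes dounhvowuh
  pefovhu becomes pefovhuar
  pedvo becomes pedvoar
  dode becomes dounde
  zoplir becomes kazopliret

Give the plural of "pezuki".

"pezuki" begins with p-. The stems beginning with p- (pefovhu → pefovhuar, puti → putiar, pedvo → pedvoar) add -ar.
So pezuki → pezukiar.

pezukiar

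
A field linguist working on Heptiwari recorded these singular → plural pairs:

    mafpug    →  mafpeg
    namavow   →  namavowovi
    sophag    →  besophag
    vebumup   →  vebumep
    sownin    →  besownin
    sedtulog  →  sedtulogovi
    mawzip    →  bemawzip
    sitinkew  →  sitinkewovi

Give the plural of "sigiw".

sedtulog and mafpug both end in -g yet inflect differently (sedtulogovi, mafpeg), so the final letter is not what conditions the rule; the last vowel is.
"sigiw" has last vowel 'i'. The stems whose last vowel is 'i' (sownin → besownin, mawzip → bemawzip) add the prefix be-.
The other patterns: stems whose last vowel is 'e' or 'o' add -ovi; stems whose last vowel is 'u' change the last vowel to 'e'.
So sigiw → besigiw.

besigiw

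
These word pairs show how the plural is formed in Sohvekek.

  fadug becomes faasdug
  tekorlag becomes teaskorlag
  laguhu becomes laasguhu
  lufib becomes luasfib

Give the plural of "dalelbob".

Every pair shown (fadug → faasdug, tekorlag → teaskorlag, laguhu → laasguhu, …) follows the same rule: insert -as- after the first vowel.
So dalelbob → daaslelbob.

daaslelbob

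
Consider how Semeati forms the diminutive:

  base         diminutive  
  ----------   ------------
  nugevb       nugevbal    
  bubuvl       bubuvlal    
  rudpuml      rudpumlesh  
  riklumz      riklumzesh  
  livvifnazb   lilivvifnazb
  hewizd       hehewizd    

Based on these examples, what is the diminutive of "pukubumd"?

"pukubumd" has second-to-last letter 'm'. The stems whose second-to-last letter is 'm' (rudpuml → rudpumlesh, riklumz → riklumzesh) add -esh.
The other patterns: stems whose second-to-last letter is 'v' add -al; stems whose second-to-last letter is 'z' repeat the first consonant+vowel as a prefix.
So pukubumd → pukubumdesh.

pukubumdesh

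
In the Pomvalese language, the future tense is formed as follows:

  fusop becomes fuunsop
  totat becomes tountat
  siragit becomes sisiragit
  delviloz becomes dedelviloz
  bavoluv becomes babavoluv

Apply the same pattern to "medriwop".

memedriwop

totat and siragit both end in -t yet inflect differently (tountat, sisiragit), so the final letter is not what conditions the rule; the number of vowels is.
"medriwop" has 3 vowels. The stems with 3 vowels (siragit → sisiragit, delviloz → dedelviloz, bavoluv → babavoluv) repeat the first consonant+vowel as a prefix.
So medriwop → memedriwop.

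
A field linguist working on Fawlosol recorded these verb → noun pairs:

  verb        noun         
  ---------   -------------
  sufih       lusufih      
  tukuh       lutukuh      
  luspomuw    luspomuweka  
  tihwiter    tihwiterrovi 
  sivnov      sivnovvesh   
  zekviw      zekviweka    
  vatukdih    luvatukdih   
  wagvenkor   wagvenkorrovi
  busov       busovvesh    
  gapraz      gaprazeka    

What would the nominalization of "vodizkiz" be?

"vodizkiz" ends in -z. The one such stem in the data (gapraz → gaprazeka) adds -eka, so the same rule applies.
So vodizkiz → vodizkizeka.

vodizkizeka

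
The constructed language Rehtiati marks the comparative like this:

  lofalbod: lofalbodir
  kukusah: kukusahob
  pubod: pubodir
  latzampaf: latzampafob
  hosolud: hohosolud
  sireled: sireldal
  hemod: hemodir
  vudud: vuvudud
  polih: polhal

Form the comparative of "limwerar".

limwerarob

pubod and vudud both end in -d yet inflect differently (pubodir, vuvudud), so the final letter is not what conditions the rule; the last vowel is.
"limwerar" has last vowel 'a'. The stems whose last vowel is 'a' (kukusah → kukusahob, latzampaf → latzampafob) add -ob.
The other patterns: stems whose last vowel is 'o' add -ir; stems whose last vowel is 'u' repeat the first consonant+vowel as a prefix; stems whose last vowel is 'e' or 'i' delete the last vowel and add -al.
So limwerar → limwerarob.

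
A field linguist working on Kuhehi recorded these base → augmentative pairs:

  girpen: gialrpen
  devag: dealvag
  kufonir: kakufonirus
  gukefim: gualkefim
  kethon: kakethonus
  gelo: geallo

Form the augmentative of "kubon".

kakubonus

kethon and girpen both end in -n yet inflect differently (kakethonus, gialrpen), so the final letter is not what conditions the rule; the first letter is.
"kubon" begins with k-. The stems beginning with k- (kufonir → kakufonirus, kethon → kakethonus) add ka- … -us around the stem.
So kubon → kakubonus.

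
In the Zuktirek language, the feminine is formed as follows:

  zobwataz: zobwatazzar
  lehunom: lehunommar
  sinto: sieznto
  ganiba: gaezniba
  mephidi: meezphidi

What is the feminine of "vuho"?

"vuho" ends in a vowel. The stems ending in a vowel (sinto → sieznto, ganiba → gaezniba, mephidi → meezphidi) insert -ez- after the first vowel.
So vuho → vuezho.

vuezho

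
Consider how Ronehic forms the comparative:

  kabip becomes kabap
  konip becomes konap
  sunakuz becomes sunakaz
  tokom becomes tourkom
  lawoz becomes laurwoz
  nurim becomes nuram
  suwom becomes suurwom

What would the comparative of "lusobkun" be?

lusobkan

lawoz and sunakuz both end in -z yet inflect differently (laurwoz, sunakaz), so the final letter is not what conditions the rule; the last vowel is.
"lusobkun" has last vowel 'u'. The one such stem in the data (sunakuz → sunakaz) changes the last vowel to 'a' (as do konip, nurim), so the same rule applies.
The other pattern: stems whose last vowel is 'o' insert -ur- after the first vowel.
So lusobkun → lusobkan.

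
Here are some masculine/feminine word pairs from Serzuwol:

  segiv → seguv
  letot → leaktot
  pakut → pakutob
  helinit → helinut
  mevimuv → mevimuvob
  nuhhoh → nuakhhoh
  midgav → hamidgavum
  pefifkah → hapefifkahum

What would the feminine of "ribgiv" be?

ribguv

segiv and mevimuv both end in -v yet inflect differently (seguv, mevimuvob), so the final letter is not what conditions the rule; the last vowel is.
"ribgiv" has last vowel 'i'. The stems whose last vowel is 'i' (segiv → seguv, helinit → helinut) change the last vowel to 'u'.
So ribgiv → ribguv.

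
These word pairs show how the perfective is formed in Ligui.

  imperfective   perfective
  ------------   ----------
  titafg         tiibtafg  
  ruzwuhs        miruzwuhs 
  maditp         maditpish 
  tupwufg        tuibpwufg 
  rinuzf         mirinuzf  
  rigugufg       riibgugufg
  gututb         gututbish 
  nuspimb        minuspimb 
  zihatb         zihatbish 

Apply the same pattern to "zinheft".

ziibnheft

gututb and nuspimb both end in -b yet inflect differently (gututbish, minuspimb), so the final letter is not what conditions the rule; the second-to-last letter is.
"zinheft" has second-to-last letter 'f'. The stems whose second-to-last letter is 'f' (rigugufg → riibgugufg, tupwufg → tuibpwufg, titafg → tiibtafg) insert -ib- after the first vowel.
The other patterns: stems whose second-to-last letter is 't' add -ish; stems whose second-to-last letter is 'h', 'm' or 'z' add the prefix mi-.
So zinheft → ziibnheft.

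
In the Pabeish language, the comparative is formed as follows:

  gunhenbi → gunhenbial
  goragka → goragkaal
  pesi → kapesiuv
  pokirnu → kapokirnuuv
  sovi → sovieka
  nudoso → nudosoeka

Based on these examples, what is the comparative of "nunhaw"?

gunhenbi and pesi both end in -i yet inflect differently (gunhenbial, kapesiuv), so the final letter is not what conditions the rule; the first letter is.
"nunhaw" begins with n-. The one such stem in the data (nudoso → nudosoeka) adds -eka, so the same rule applies.
The other patterns: stems beginning with g- add -al; stems beginning with p- add ka- … -uv around the stem.
So nunhaw → nunhaweka.

nunhaweka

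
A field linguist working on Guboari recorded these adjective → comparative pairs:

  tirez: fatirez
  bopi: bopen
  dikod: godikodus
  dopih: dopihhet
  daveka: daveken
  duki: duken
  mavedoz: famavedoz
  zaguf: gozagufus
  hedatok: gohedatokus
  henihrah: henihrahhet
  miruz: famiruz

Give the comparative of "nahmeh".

nahmehhet

"nahmeh" ends in -h. The stems ending in -h (henihrah → henihrahhet, dopih → dopihhet) double the final consonant and add -et.
So nahmeh → nahmehhet.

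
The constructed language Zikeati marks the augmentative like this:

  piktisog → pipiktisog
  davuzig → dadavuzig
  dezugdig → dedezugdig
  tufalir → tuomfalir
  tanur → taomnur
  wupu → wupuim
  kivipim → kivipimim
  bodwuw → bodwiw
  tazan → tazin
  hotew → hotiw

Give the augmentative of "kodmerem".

kodmeremim

davuzig and tufalir both have last vowel 'i' yet inflect differently (dadavuzig, tuomfalir), so the last vowel is not what conditions the rule; the final letter is.
"kodmerem" ends in -m. The one such stem in the data (kivipim → kivipimim) adds -im, so the same rule applies.
The other patterns: stems ending in -g repeat the first consonant+vowel as a prefix; stems ending in -r insert -om- after the first vowel; stems ending in -n or -w change the last vowel to 'i'.
So kodmerem → kodmeremim.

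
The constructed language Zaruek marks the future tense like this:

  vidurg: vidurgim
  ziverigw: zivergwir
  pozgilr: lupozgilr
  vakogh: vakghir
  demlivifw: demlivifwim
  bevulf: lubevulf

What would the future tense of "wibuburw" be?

wibuburwim

"wibuburw" has second-to-last letter 'r'. The one such stem in the data (vidurg → vidurgim) adds -im, so the same rule applies.
The other patterns: stems whose second-to-last letter is 'g' delete the last vowel and add -ir; stems whose second-to-last letter is 'l' add the prefix lu-.
So wibuburw → wibuburwim.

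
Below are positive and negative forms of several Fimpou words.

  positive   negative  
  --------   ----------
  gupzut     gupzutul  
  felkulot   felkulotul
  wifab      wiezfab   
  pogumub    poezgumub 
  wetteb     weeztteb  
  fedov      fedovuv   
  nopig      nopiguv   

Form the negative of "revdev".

"revdev" ends in -v. The one such stem in the data (fedov → fedovuv) adds -uv, so the same rule applies.
The other patterns: stems ending in -t add -ul; stems ending in -b insert -ez- after the first vowel.
So revdev → revdevuv.

revdevuv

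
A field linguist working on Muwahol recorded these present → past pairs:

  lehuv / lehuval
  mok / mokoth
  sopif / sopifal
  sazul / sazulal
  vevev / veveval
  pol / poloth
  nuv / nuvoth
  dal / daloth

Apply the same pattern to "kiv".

nuv and vevev both end in -v yet inflect differently (nuvoth, veveval), so the final letter is not what conditions the rule; the number of vowels is.
"kiv" has 1 vowel. The stems with 1 vowel (mok → mokoth, dal → daloth, pol → poloth) add -oth.
So kiv → kivoth.

kivoth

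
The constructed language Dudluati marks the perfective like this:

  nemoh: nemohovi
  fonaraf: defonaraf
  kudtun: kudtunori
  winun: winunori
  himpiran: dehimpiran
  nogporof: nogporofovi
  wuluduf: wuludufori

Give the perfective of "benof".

benofovi

"benof" has last vowel 'o'. The stems whose last vowel is 'o' (nemoh → nemohovi, nogporof → nogporofovi) add -ovi.
The other patterns: stems whose last vowel is 'a' add the prefix de-; stems whose last vowel is 'u' add -ori.
So benof → benofovi.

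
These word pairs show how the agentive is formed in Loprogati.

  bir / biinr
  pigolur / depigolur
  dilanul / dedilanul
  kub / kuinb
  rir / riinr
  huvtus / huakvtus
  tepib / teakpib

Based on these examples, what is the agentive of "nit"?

"nit" has 1 vowel. The stems with 1 vowel (kub → kuinb, rir → riinr, bir → biinr) insert -in- after the first vowel.
The other patterns: stems with 2 vowels insert -ak- after the first vowel; stems with 3 vowels add the prefix de-.
So nit → niint.

niint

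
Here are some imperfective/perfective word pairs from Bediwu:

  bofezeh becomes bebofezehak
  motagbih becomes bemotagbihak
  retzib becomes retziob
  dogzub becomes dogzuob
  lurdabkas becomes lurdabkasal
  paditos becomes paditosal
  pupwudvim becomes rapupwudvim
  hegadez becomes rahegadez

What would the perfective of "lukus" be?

motagbih and retzib both have last vowel 'i' yet inflect differently (bemotagbihak, retziob), so the last vowel is not what conditions the rule; the final letter is.
"lukus" ends in -s. The stems ending in -s (lurdabkas → lurdabkasal, paditos → paditosal) add -al.
So lukus → lukusal.

lukusal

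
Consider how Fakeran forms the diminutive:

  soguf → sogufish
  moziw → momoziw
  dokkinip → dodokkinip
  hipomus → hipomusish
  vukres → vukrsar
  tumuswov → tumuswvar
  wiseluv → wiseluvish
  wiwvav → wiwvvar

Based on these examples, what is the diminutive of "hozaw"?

"hozaw" has last vowel 'a'. The one such stem in the data (wiwvav → wiwvvar) deletes the last vowel and adds -ar (as do tumuswov, vukres), so the same rule applies.
The other patterns: stems whose last vowel is 'u' add -ish; stems whose last vowel is 'i' repeat the first consonant+vowel as a prefix.
So hozaw → hozwar.

hozwar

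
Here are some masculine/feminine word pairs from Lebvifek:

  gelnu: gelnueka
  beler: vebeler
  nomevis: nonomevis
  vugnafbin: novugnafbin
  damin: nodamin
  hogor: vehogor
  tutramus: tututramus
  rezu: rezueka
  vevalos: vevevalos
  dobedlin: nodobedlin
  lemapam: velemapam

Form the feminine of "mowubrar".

gelnu and tutramus both have last vowel 'u' yet inflect differently (gelnueka, tututramus), so the last vowel is not what conditions the rule; the final letter is.
"mowubrar" ends in -r. The stems ending in -r (beler → vebeler, hogor → vehogor) add the prefix ve-.
So mowubrar → vemowubrar.

vemowubrar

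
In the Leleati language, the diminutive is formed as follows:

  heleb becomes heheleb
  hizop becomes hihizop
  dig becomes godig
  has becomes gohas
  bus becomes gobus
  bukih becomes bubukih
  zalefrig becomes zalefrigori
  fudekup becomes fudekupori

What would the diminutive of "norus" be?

dig and zalefrig both end in -g yet inflect differently (godig, zalefrigori), so the final letter is not what conditions the rule; the number of vowels is.
"norus" has 2 vowels. The stems with 2 vowels (bukih → bubukih, heleb → heheleb, hizop → hihizop) repeat the first consonant+vowel as a prefix.
The other patterns: stems with 1 vowel add the prefix go-; stems with 3 vowels add -ori.
So norus → nonorus.

nonorus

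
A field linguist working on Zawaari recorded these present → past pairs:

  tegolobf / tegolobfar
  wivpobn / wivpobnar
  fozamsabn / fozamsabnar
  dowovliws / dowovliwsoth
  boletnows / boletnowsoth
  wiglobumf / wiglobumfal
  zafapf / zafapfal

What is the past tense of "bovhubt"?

tegolobf and wiglobumf both end in -f yet inflect differently (tegolobfar, wiglobumfal), so the final letter is not what conditions the rule; the second-to-last letter is.
"bovhubt" has second-to-last letter 'b'. The stems whose second-to-last letter is 'b' (tegolobf → tegolobfar, wivpobn → wivpobnar, fozamsabn → fozamsabnar) add -ar.
So bovhubt → bovhubtar.

bovhubtar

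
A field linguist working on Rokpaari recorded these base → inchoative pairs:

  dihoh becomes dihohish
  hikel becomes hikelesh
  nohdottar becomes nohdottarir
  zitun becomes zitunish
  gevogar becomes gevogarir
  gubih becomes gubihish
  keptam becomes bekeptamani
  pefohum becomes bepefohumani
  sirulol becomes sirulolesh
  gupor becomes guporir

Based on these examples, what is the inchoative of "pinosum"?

zitun and pefohum both have last vowel 'u' yet inflect differently (zitunish, bepefohumani), so the last vowel is not what conditions the rule; the final letter is.
"pinosum" ends in -m. The stems ending in -m (pefohum → bepefohumani, keptam → bekeptamani) add be- … -ani around the stem.
The other patterns: stems ending in -h or -n add -ish; stems ending in -r add -ir; stems ending in -l add -esh.
So pinosum → bepinosumani.

bepinosumani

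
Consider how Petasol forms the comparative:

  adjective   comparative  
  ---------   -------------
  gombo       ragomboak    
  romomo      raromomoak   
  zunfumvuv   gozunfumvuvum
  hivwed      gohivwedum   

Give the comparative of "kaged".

gokagedum

"kaged" ends in -d. The one such stem in the data (hivwed → gohivwedum) adds go- … -um around the stem, so the same rule applies.
The other pattern: stems ending in -o add ra- … -ak around the stem.
So kaged → gokagedum.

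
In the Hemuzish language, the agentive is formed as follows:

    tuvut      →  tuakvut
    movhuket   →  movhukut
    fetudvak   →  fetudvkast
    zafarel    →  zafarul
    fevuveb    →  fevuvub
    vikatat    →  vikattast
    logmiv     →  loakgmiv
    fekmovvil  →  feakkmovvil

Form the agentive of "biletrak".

biletrkast

"biletrak" has last vowel 'a'. The stems whose last vowel is 'a' (vikatat → vikattast, fetudvak → fetudvkast) delete the last vowel and add -ast.
So biletrak → biletrkast.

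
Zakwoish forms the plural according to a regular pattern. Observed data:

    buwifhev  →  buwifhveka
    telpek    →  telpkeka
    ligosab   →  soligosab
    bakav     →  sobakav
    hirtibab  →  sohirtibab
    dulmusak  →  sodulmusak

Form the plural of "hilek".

hilkeka

dulmusak and telpek both end in -k yet inflect differently (sodulmusak, telpkeka), so the final letter is not what conditions the rule; the last vowel is.
"hilek" has last vowel 'e'. The stems whose last vowel is 'e' (telpek → telpkeka, buwifhev → buwifhveka) delete the last vowel and add -eka.
The other pattern: stems whose last vowel is 'a' add the prefix so-.
So hilek → hilkeka.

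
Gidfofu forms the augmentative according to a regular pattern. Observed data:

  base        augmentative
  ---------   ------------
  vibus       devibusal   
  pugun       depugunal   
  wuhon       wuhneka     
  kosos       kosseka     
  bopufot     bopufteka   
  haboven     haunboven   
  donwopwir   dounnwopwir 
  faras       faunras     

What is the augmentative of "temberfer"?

teunmberfer

pugun and wuhon both end in -n yet inflect differently (depugunal, wuhneka), so the final letter is not what conditions the rule; the last vowel is.
"temberfer" has last vowel 'e'. The one such stem in the data (haboven → haunboven) inserts -un- after the first vowel (as do donwopwir, faras), so the same rule applies.
The other patterns: stems whose last vowel is 'u' add de- … -al around the stem; stems whose last vowel is 'o' delete the last vowel and add -eka.
So temberfer → teunmberfer.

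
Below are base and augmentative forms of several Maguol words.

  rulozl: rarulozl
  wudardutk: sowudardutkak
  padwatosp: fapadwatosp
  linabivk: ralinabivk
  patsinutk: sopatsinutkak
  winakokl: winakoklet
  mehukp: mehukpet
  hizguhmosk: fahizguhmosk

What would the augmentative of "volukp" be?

volukpet

"volukp" has second-to-last letter 'k'. The stems whose second-to-last letter is 'k' (mehukp → mehukpet, winakokl → winakoklet) add -et.
The other patterns: stems whose second-to-last letter is 't' add so- … -ak around the stem; stems whose second-to-last letter is 's' add the prefix fa-; stems whose second-to-last letter is 'v' or 'z' add the prefix ra-.
So volukp → volukpet.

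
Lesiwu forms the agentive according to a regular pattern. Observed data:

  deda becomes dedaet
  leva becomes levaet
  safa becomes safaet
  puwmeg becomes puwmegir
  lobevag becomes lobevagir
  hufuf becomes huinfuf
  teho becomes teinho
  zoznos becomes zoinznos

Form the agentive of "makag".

"makag" ends in -g. The stems ending in -g (puwmeg → puwmegir, lobevag → lobevagir) add -ir.
The other patterns: stems ending in -a add -et; stems ending in -f, -o or -s insert -in- after the first vowel.
So makag → makagir.

makagir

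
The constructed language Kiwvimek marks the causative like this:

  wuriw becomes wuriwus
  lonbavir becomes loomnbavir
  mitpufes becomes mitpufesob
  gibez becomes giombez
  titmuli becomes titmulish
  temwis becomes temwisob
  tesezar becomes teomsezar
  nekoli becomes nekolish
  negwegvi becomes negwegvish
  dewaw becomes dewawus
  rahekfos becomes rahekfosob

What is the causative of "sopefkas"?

temwis and nekoli both have last vowel 'i' yet inflect differently (temwisob, nekolish), so the last vowel is not what conditions the rule; the final letter is.
"sopefkas" ends in -s. The stems ending in -s (temwis → temwisob, rahekfos → rahekfosob, mitpufes → mitpufesob) add -ob.
So sopefkas → sopefkasob.

sopefkasob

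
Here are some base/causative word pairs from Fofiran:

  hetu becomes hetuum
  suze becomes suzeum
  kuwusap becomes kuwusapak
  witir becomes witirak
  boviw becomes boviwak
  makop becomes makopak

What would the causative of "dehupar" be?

dehuparak

makop and hetu both have 2 vowels yet inflect differently (makopak, hetuum), so the number of vowels is not what conditions the rule; whether the stem ends in a vowel or a consonant is.
"dehupar" ends in a consonant. The stems ending in a consonant (makop → makopak, kuwusap → kuwusapak, boviw → boviwak) add -ak.
So dehupar → dehuparak.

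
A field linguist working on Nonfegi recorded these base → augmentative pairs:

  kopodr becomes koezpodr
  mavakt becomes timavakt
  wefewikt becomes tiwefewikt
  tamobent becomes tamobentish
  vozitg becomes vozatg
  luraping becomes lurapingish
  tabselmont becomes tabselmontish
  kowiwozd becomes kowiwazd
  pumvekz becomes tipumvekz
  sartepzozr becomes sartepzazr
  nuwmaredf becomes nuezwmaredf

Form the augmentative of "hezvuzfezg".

wefewikt and tabselmont both end in -t yet inflect differently (tiwefewikt, tabselmontish), so the final letter is not what conditions the rule; the second-to-last letter is.
"hezvuzfezg" has second-to-last letter 'z'. The stems whose second-to-last letter is 'z' (sartepzozr → sartepzazr, kowiwozd → kowiwazd) change the last vowel to 'a'.
So hezvuzfezg → hezvuzfazg.

hezvuzfazg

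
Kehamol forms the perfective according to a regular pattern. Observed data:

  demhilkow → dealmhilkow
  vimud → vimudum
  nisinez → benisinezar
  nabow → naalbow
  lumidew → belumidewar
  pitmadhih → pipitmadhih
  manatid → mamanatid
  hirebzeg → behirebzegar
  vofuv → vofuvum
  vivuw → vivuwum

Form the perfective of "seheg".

"seheg" has last vowel 'e'. The stems whose last vowel is 'e' (hirebzeg → behirebzegar, nisinez → benisinezar, lumidew → belumidewar) add be- … -ar around the stem.
So seheg → besehegar.

besehegar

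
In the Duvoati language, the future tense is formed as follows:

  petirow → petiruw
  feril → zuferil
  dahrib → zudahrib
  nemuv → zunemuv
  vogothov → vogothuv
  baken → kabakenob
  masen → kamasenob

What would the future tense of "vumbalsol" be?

vogothov and nemuv both end in -v yet inflect differently (vogothuv, zunemuv), so the final letter is not what conditions the rule; the last vowel is.
"vumbalsol" has last vowel 'o'. The stems whose last vowel is 'o' (petirow → petiruw, vogothov → vogothuv) change the last vowel to 'u'.
So vumbalsol → vumbalsul.

vumbalsul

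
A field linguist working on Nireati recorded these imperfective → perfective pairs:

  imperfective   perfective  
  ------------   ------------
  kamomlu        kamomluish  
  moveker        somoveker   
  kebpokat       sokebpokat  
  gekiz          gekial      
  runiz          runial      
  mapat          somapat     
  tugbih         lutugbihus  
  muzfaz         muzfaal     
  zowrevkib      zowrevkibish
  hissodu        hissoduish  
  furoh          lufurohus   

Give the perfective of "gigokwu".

gigokwuish

zowrevkib and runiz both have last vowel 'i' yet inflect differently (zowrevkibish, runial), so the last vowel is not what conditions the rule; the final letter is.
"gigokwu" ends in -u. The stems ending in -u (kamomlu → kamomluish, hissodu → hissoduish) add -ish.
So gigokwu → gigokwuish.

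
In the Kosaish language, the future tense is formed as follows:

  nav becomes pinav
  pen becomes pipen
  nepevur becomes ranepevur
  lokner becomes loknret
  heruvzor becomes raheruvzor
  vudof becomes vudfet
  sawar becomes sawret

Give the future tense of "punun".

lokner and nepevur both end in -r yet inflect differently (loknret, ranepevur), so the final letter is not what conditions the rule; the number of vowels is.
"punun" has 2 vowels. The stems with 2 vowels (vudof → vudfet, lokner → loknret, sawar → sawret) delete the last vowel and add -et.
So punun → punnet.

punnet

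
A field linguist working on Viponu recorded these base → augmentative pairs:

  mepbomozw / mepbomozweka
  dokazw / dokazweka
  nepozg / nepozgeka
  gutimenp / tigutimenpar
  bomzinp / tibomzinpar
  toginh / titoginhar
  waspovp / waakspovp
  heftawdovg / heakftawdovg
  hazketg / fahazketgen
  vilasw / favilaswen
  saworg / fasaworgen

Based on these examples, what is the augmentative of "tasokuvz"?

"tasokuvz" has second-to-last letter 'v'. The stems whose second-to-last letter is 'v' (waspovp → waakspovp, heftawdovg → heakftawdovg) insert -ak- after the first vowel.
The other patterns: stems whose second-to-last letter is 'z' add -eka; stems whose second-to-last letter is 'n' add ti- … -ar around the stem; stems whose second-to-last letter is 'r', 's' or 't' add fa- … -en around the stem.
So tasokuvz → taaksokuvz.

taaksokuvz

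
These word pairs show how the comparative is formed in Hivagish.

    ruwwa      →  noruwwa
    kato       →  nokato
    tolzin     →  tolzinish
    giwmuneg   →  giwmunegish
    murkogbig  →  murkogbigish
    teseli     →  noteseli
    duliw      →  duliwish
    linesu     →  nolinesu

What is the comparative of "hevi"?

nohevi

murkogbig and teseli both have last vowel 'i' yet inflect differently (murkogbigish, noteseli), so the last vowel is not what conditions the rule; whether the stem ends in a vowel or a consonant is.
"hevi" ends in a vowel. The stems ending in a vowel (teseli → noteseli, kato → nokato, linesu → nolinesu) add the prefix no-.
So hevi → nohevi.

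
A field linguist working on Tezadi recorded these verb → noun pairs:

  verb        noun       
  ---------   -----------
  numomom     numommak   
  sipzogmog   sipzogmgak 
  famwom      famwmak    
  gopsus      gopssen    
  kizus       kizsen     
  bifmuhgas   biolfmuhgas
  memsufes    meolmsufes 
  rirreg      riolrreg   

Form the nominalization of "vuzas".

vuolzas

gopsus and bifmuhgas both end in -s yet inflect differently (gopssen, biolfmuhgas), so the final letter is not what conditions the rule; the last vowel is.
"vuzas" has last vowel 'a'. The one such stem in the data (bifmuhgas → biolfmuhgas) inserts -ol- after the first vowel (as do memsufes, rirreg), so the same rule applies.
So vuzas → vuolzas.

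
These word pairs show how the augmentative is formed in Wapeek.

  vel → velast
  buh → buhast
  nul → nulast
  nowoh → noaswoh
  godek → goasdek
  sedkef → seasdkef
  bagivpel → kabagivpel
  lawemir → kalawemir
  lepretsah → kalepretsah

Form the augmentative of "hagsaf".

haasgsaf

"hagsaf" has 2 vowels. The stems with 2 vowels (nowoh → noaswoh, godek → goasdek, sedkef → seasdkef) insert -as- after the first vowel.
The other patterns: stems with 1 vowel add -ast; stems with 3 vowels add the prefix ka-.
So hagsaf → haasgsaf.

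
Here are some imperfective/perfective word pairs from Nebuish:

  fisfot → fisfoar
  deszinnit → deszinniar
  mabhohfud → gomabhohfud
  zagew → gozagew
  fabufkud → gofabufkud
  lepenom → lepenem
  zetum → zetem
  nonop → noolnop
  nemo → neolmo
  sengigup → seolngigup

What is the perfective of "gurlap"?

guolrlap

fisfot and lepenom both have last vowel 'o' yet inflect differently (fisfoar, lepenem), so the last vowel is not what conditions the rule; the final letter is.
"gurlap" ends in -p. The stems ending in -p (nonop → noolnop, sengigup → seolngigup) insert -ol- after the first vowel.
So gurlap → guolrlap.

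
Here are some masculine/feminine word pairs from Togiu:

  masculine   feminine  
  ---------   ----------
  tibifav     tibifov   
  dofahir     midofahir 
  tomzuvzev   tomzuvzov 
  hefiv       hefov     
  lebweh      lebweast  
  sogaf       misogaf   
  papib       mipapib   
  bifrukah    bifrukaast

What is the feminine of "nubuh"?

nubuast

lebweh and tomzuvzev both have last vowel 'e' yet inflect differently (lebweast, tomzuvzov), so the last vowel is not what conditions the rule; the final letter is.
"nubuh" ends in -h. The stems ending in -h (bifrukah → bifrukaast, lebweh → lebweast) drop the final letter and add -ast.
The other patterns: stems ending in -v change the last vowel to 'o'; stems ending in -b, -f or -r add the prefix mi-.
So nubuh → nubuast.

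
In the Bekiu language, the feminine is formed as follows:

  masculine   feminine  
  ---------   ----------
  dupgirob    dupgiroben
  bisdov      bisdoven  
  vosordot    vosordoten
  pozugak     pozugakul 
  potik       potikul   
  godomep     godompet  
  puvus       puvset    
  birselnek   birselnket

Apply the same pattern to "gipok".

pozugak and birselnek both end in -k yet inflect differently (pozugakul, birselnket), so the final letter is not what conditions the rule; the last vowel is.
"gipok" has last vowel 'o'. The stems whose last vowel is 'o' (dupgirob → dupgiroben, bisdov → bisdoven, vosordot → vosordoten) add -en.
So gipok → gipoken.

gipoken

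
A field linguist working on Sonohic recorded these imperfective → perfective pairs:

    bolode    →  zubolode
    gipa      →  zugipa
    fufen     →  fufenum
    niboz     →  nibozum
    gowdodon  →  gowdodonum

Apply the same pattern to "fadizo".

zufadizo

bolode and fufen both have last vowel 'e' yet inflect differently (zubolode, fufenum), so the last vowel is not what conditions the rule; whether the stem ends in a vowel or a consonant is.
"fadizo" ends in a vowel. The stems ending in a vowel (bolode → zubolode, gipa → zugipa) add the prefix zu-.
So fadizo → zufadizo.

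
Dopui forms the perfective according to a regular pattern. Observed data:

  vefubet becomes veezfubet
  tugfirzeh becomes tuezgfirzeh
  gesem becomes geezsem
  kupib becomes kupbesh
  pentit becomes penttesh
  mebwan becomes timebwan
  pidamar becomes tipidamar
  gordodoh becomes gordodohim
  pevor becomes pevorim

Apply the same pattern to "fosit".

fostesh

vefubet and pentit both end in -t yet inflect differently (veezfubet, penttesh), so the final letter is not what conditions the rule; the last vowel is.
"fosit" has last vowel 'i'. The stems whose last vowel is 'i' (kupib → kupbesh, pentit → penttesh) delete the last vowel and add -esh.
The other patterns: stems whose last vowel is 'e' insert -ez- after the first vowel; stems whose last vowel is 'a' add the prefix ti-; stems whose last vowel is 'o' add -im.
So fosit → fostesh.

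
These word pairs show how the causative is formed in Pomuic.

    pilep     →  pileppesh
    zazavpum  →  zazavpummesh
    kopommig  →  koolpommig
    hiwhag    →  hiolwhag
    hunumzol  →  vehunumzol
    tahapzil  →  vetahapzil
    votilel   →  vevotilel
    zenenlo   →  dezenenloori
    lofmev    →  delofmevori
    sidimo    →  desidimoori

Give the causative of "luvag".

kopommig and tahapzil both have last vowel 'i' yet inflect differently (koolpommig, vetahapzil), so the last vowel is not what conditions the rule; the final letter is.
"luvag" ends in -g. The stems ending in -g (kopommig → koolpommig, hiwhag → hiolwhag) insert -ol- after the first vowel.
The other patterns: stems ending in -m or -p double the final consonant and add -esh; stems ending in -l add the prefix ve-; stems ending in -o or -v add de- … -ori around the stem.
So luvag → luolvag.

luolvag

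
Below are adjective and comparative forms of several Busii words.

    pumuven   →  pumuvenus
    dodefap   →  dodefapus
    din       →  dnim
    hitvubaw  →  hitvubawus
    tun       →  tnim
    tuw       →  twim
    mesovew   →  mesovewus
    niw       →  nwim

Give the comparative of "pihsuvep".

pumuven and din both end in -n yet inflect differently (pumuvenus, dnim), so the final letter is not what conditions the rule; the number of vowels is.
"pihsuvep" has 3 vowels. The stems with 3 vowels (hitvubaw → hitvubawus, mesovew → mesovewus, pumuven → pumuvenus) add -us.
The other pattern: stems with 1 vowel delete the last vowel and add -im.
So pihsuvep → pihsuvepus.

pihsuvepus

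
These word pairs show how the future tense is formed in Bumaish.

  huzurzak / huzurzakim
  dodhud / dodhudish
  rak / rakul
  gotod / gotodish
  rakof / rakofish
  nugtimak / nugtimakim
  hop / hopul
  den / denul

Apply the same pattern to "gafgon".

rak and huzurzak both end in -k yet inflect differently (rakul, huzurzakim), so the final letter is not what conditions the rule; the number of vowels is.
"gafgon" has 2 vowels. The stems with 2 vowels (dodhud → dodhudish, rakof → rakofish, gotod → gotodish) add -ish.
The other patterns: stems with 1 vowel add -ul; stems with 3 vowels add -im.
So gafgon → gafgonish.

gafgonish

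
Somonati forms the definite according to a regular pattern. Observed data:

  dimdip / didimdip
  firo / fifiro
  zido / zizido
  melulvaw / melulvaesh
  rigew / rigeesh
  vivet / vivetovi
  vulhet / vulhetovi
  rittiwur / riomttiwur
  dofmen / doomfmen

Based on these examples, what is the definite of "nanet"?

nanetovi

rigew and vivet both have last vowel 'e' yet inflect differently (rigeesh, vivetovi), so the last vowel is not what conditions the rule; the final letter is.
"nanet" ends in -t. The stems ending in -t (vivet → vivetovi, vulhet → vulhetovi) add -ovi.
The other patterns: stems ending in -o or -p repeat the first consonant+vowel as a prefix; stems ending in -w drop the final letter and add -esh; stems ending in -n or -r insert -om- after the first vowel.
So nanet → nanetovi.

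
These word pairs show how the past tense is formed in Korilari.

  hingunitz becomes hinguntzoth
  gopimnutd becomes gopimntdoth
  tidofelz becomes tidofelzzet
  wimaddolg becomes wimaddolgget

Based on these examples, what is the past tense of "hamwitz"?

"hamwitz" has second-to-last letter 't'. The stems whose second-to-last letter is 't' (hingunitz → hinguntzoth, gopimnutd → gopimntdoth) delete the last vowel and add -oth.
The other pattern: stems whose second-to-last letter is 'l' double the final consonant and add -et.
So hamwitz → hamwtzoth.

hamwtzoth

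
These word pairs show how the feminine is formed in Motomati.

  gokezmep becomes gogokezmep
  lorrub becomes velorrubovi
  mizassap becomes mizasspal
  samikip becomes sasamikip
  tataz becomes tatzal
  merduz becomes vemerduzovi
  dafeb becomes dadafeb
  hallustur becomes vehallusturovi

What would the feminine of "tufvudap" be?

merduz and tataz both end in -z yet inflect differently (vemerduzovi, tatzal), so the final letter is not what conditions the rule; the last vowel is.
"tufvudap" has last vowel 'a'. The stems whose last vowel is 'a' (mizassap → mizasspal, tataz → tatzal) delete the last vowel and add -al.
The other patterns: stems whose last vowel is 'u' add ve- … -ovi around the stem; stems whose last vowel is 'e' or 'i' repeat the first consonant+vowel as a prefix.
So tufvudap → tufvudpal.

tufvudpal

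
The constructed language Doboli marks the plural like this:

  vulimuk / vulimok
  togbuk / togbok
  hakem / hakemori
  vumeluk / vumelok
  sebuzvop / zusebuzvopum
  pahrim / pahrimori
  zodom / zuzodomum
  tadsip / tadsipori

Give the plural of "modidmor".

zumodidmorum

"modidmor" has last vowel 'o'. The stems whose last vowel is 'o' (sebuzvop → zusebuzvopum, zodom → zuzodomum) add zu- … -um around the stem.
So modidmor → zumodidmorum.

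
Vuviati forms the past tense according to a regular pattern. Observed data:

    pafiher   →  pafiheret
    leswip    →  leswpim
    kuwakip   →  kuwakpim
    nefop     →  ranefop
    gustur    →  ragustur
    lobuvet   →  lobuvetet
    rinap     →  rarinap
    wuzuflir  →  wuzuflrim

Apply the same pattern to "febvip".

febvpim

"febvip" has last vowel 'i'. The stems whose last vowel is 'i' (kuwakip → kuwakpim, leswip → leswpim, wuzuflir → wuzuflrim) delete the last vowel and add -im.
The other patterns: stems whose last vowel is 'e' add -et; stems whose last vowel is 'a', 'o' or 'u' add the prefix ra-.
So febvip → febvpim.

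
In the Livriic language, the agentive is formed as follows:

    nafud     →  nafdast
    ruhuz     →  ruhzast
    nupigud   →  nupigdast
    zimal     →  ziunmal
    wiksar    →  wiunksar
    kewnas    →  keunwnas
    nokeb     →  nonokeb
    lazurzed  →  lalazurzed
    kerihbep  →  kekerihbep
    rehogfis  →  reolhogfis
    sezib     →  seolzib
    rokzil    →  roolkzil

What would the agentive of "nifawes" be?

nafud and lazurzed both end in -d yet inflect differently (nafdast, lalazurzed), so the final letter is not what conditions the rule; the last vowel is.
"nifawes" has last vowel 'e'. The stems whose last vowel is 'e' (nokeb → nonokeb, lazurzed → lalazurzed, kerihbep → kekerihbep) repeat the first consonant+vowel as a prefix.
The other patterns: stems whose last vowel is 'u' delete the last vowel and add -ast; stems whose last vowel is 'a' insert -un- after the first vowel; stems whose last vowel is 'i' insert -ol- after the first vowel.
So nifawes → ninifawes.

ninifawes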